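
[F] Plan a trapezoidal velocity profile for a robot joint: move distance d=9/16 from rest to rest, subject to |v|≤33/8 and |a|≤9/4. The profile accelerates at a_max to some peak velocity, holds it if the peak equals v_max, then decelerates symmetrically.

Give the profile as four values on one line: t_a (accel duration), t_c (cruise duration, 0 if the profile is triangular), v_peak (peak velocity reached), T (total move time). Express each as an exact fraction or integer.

t_a=1/2 t_c=0 v_peak=9/8 T=1

v_max²/a_max = (33/8)²/(9/4) = 121/16
9/16 < 121/16 ⇒ no cruise
v_peak = √(9/16·9/4) = √(81/64) = 9/8
t_a = (9/8)/(9/4) = 1/2; t_c = 0
T = 2·1/2 = 1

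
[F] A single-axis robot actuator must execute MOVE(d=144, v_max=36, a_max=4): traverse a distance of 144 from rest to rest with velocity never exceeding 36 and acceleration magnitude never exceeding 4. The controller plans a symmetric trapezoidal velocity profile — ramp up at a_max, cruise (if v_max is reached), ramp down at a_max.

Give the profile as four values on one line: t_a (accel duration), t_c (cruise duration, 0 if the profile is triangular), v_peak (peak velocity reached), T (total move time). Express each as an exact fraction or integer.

t_a=6 t_c=0 v_peak=24 T=12

(v_max)²/a_max = 36²/4 = 324
144 < 324 ⇒ no cruise
v_peak = √(144·4) = √576 = 24
t_a = 24/4 = 6; t_c = 0
T = 2·6 = 12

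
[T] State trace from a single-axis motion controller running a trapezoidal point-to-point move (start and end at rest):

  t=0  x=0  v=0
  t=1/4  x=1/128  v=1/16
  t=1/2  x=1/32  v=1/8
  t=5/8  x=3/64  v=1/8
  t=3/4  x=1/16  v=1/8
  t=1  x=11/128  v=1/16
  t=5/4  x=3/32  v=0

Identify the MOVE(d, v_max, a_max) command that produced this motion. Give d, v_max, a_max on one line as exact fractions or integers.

d=3/32 v_max=1/8 a_max=1/4

final state: t=5/4, x=3/32, v=0 → d = 3/32
a_max = (1/16−0)/(1/4−0) = 1/4
max v = 1/8 over t∈[1/2,3/4] → v_max = 1/8
check: 1/8·(1/2+1/4) = 3/32 ✓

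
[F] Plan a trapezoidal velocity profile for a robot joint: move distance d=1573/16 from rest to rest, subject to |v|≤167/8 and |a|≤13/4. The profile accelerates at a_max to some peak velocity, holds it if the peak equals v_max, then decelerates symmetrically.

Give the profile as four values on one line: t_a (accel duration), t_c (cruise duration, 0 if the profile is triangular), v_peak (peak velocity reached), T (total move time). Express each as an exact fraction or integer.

t_a=11/2 t_c=0 v_peak=143/8 T=11

vₘ²/aₘ = (167/8)²/(13/4) = 27889/208
1573/16 < 27889/208 so t_c = 0
v_peak = √(1573/16·13/4) = √(20449/64) = 143/8
t_a = (143/8)/(13/4) = 11/2; t_c = 0
T = 2·11/2 = 11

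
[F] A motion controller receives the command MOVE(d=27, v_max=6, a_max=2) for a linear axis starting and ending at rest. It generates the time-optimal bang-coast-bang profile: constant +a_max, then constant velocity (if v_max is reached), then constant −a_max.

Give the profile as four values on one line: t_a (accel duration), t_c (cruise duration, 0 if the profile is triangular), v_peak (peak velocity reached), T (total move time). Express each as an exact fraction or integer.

(v_max)²/a_max = 6²/2 = 18
27 ≥ 18 ⇒ cruise phase
t_a = 6/2 = 3; v_peak = 6
d_cruise = 27 − 18 = 9; t_c = 9/6 = 3/2
T = 2·3 + 3/2 = 15/2

t_a=3 t_c=3/2 v_peak=6 T=15/2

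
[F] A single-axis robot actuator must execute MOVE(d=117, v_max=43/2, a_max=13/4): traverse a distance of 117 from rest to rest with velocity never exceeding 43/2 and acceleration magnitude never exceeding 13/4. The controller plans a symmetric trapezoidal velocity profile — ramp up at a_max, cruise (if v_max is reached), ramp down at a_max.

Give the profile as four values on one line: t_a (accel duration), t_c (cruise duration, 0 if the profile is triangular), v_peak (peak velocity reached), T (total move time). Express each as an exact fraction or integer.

(v_max)²/a_max = (43/2)²/(13/4) = 1849/13
117 < 1849/13 → triangular
v_peak = √(117·13/4) = √(1521/4) = 39/2
t_a = (39/2)/(13/4) = 6; t_c = 0
T = 2·6 = 12

t_a=6 t_c=0 v_peak=39/2 T=12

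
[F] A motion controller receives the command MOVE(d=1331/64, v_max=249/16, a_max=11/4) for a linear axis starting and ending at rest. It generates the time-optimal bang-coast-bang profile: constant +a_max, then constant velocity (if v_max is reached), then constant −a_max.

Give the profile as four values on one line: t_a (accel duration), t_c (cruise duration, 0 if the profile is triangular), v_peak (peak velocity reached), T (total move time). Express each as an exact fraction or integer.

v_max²/a_max = (249/16)²/(11/4) = 62001/704
1331/64 < 62001/704 ⇒ no cruise
v_peak = √(1331/64·11/4) = √(14641/256) = 121/16
t_a = (121/16)/(11/4) = 11/4; t_c = 0
T = 2·11/4 = 11/2

t_a=11/4 t_c=0 v_peak=121/16 T=11/2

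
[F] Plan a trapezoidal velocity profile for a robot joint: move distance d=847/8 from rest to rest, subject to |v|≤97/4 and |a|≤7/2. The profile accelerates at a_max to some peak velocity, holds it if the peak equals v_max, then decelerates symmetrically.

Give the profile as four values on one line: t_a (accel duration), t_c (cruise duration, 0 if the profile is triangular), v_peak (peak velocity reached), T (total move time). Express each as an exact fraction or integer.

vₘ²/aₘ = (97/4)²/(7/2) = 9409/56
847/8 < 9409/56 so t_c = 0
v_peak = √(847/8·7/2) = √(5929/16) = 77/4
t_a = (77/4)/(7/2) = 11/2; t_c = 0
T = 2·11/2 = 11

t_a=11/2 t_c=0 v_peak=77/4 T=11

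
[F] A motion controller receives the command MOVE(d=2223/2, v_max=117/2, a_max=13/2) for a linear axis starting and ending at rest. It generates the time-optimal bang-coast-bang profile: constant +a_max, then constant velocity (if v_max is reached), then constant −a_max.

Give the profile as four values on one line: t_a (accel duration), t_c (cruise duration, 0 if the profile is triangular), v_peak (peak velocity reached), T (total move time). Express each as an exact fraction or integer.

vₘ²/aₘ = (117/2)²/(13/2) = 1053/2
2223/2 ≥ 1053/2 → trapezoidal
t_a = (117/2)/(13/2) = 9; v_peak = 117/2
d_cruise = 2223/2 − 1053/2 = 585; t_c = 585/(117/2) = 10
T = 2·9 + 10 = 28

t_a=9 t_c=10 v_peak=117/2 T=28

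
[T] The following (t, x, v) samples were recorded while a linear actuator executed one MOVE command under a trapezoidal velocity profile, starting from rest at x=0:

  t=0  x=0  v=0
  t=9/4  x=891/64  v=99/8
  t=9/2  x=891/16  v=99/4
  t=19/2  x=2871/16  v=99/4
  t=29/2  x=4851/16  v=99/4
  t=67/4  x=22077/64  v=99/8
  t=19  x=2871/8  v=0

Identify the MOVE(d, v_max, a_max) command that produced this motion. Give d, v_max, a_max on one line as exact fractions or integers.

final state: t=19, x=2871/8, v=0 → d = 2871/8
a_max = (99/8−0)/(9/4−0) = 11/2
max v = 99/4 over t∈[9/2,29/2] → v_max = 99/4
check: 99/4·(9/2+10) = 2871/8 ✓

d=2871/8 v_max=99/4 a_max=11/2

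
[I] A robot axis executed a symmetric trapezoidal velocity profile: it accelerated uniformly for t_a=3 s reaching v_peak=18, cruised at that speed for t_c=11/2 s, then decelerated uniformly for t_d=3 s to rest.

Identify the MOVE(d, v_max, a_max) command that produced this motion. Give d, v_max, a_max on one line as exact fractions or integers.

d=153 v_max=18 a_max=6

a_max = 18/3 = 6
d_a = ½·18·3 = 27; d_c = 18·11/2 = 99
d = 2·27 + 99 = 153
t_c = 11/2 > 0 ⇒ limit active, v_max = 18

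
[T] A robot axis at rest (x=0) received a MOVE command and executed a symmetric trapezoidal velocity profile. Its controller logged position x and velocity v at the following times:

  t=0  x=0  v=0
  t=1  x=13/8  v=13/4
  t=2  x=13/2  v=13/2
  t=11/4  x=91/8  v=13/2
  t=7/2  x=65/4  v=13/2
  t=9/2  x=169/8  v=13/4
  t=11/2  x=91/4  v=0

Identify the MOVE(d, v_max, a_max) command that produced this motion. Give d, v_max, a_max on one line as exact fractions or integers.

final state: t=11/2, x=91/4, v=0 → d = 91/4
a_max = (13/4−0)/(1−0) = 13/4
max v = 13/2 over t∈[2,7/2] → v_max = 13/2
check: 13/2·(2+3/2) = 91/4 ✓

d=91/4 v_max=13/2 a_max=13/4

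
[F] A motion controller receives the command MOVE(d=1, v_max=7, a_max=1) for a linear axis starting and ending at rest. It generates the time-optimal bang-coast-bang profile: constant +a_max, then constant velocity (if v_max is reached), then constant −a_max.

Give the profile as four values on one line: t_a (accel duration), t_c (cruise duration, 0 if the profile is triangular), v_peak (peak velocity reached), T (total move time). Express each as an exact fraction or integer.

v_max²/a_max = 7²/1 = 49
1 < 49 so t_c = 0
v_peak = √(1·1) = √1 = 1
t_a = 1/1 = 1; t_c = 0
T = 2·1 = 2

t_a=1 t_c=0 v_peak=1 T=2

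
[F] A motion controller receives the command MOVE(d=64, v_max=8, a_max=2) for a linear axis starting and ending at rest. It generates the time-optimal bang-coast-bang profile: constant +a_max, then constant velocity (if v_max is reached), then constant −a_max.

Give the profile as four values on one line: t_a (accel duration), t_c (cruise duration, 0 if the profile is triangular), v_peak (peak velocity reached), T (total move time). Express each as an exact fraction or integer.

vₘ²/aₘ = 8²/2 = 32
64 ≥ 32 → trapezoidal
t_a = 8/2 = 4; v_peak = 8
d_cruise = 64 − 32 = 32; t_c = 32/8 = 4
T = 2·4 + 4 = 12

t_a=4 t_c=4 v_peak=8 T=12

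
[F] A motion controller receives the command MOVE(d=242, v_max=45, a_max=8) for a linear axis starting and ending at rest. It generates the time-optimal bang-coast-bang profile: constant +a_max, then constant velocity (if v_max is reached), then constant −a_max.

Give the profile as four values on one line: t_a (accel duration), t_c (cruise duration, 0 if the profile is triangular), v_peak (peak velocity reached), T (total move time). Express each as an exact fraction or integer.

vₘ²/aₘ = 45²/8 = 2025/8
242 < 2025/8 → triangular
v_peak = √(242·8) = √1936 = 44
t_a = 44/8 = 11/2; t_c = 0
T = 2·11/2 = 11

t_a=11/2 t_c=0 v_peak=44 T=11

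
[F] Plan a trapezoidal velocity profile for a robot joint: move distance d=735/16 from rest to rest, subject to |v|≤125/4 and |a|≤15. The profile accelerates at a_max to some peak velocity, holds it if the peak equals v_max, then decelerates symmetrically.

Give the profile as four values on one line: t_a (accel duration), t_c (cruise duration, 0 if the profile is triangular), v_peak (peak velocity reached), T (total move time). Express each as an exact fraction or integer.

t_a=7/4 t_c=0 v_peak=105/4 T=7/2

v_max²/a_max = (125/4)²/15 = 3125/48
735/16 < 3125/48 → triangular
v_peak = √(735/16·15) = √(11025/16) = 105/4
t_a = (105/4)/15 = 7/4; t_c = 0
T = 2·7/4 = 7/2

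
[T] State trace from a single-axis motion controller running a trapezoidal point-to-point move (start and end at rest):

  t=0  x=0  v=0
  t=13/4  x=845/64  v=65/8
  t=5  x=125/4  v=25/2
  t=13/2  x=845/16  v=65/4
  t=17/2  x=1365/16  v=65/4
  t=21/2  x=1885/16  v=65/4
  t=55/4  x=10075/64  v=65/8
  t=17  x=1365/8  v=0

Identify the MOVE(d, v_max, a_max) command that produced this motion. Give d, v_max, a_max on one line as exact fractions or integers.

d=1365/8 v_max=65/4 a_max=5/2

final state: t=17, x=1365/8, v=0 → d = 1365/8
a_max = (65/8−0)/(13/4−0) = 5/2
max v = 65/4 over t∈[13/2,21/2] → v_max = 65/4
check: 65/4·(13/2+4) = 1365/8 ✓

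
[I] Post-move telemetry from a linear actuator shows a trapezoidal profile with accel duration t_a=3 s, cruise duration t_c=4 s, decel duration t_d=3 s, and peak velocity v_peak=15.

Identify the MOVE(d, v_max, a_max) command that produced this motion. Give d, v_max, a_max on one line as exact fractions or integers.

a_max = 15/3 = 5
d_a = ½·15·3 = 45/2; d_c = 15·4 = 60
d = 2·45/2 + 60 = 105
t_c = 4 > 0 so v_max = 15

d=105 v_max=15 a_max=5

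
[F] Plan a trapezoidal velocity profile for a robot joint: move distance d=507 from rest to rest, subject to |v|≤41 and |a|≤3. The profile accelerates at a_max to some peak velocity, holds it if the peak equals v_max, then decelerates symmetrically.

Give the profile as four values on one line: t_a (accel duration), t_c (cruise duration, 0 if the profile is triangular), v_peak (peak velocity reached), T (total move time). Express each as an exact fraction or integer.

t_a=13 t_c=0 v_peak=39 T=26

v_max²/a_max = 41²/3 = 1681/3
507 < 1681/3 → triangular
v_peak = √(507·3) = √1521 = 39
t_a = 39/3 = 13; t_c = 0
T = 2·13 = 26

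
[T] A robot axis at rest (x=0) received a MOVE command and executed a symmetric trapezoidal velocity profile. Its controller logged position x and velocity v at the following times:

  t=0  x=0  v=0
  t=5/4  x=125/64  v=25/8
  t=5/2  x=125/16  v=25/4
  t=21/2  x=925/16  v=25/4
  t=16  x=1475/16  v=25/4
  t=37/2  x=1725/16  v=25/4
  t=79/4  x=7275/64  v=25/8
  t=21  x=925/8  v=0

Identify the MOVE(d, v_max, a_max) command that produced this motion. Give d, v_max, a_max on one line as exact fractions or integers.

final state: t=21, x=925/8, v=0 → d = 925/8
a_max = (25/8−0)/(5/4−0) = 5/2
max v = 25/4 over t∈[5/2,37/2] → v_max = 25/4
check: 25/4·(5/2+16) = 925/8 ✓

d=925/8 v_max=25/4 a_max=5/2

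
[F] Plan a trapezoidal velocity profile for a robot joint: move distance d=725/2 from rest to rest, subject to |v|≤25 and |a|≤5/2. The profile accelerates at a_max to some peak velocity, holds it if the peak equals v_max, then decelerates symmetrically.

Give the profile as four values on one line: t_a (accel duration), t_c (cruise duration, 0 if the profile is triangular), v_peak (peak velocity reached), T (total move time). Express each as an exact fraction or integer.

t_a=10 t_c=9/2 v_peak=25 T=49/2

vₘ²/aₘ = 25²/(5/2) = 250
725/2 ≥ 250 ⇒ cruise phase
t_a = 25/(5/2) = 10; v_peak = 25
d_cruise = 725/2 − 250 = 225/2; t_c = (225/2)/25 = 9/2
T = 2·10 + 9/2 = 49/2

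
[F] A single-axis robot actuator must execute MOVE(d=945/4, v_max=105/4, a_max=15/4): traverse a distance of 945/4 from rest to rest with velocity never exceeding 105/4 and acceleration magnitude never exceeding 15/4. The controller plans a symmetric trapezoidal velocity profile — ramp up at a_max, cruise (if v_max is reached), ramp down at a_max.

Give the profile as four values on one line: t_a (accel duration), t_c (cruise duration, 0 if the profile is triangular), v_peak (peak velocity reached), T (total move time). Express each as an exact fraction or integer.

t_a=7 t_c=2 v_peak=105/4 T=16

v_max²/a_max = (105/4)²/(15/4) = 735/4
945/4 ≥ 735/4 so v_max reached
t_a = (105/4)/(15/4) = 7; v_peak = 105/4
d_cruise = 945/4 − 735/4 = 105/2; t_c = (105/2)/(105/4) = 2
T = 2·7 + 2 = 16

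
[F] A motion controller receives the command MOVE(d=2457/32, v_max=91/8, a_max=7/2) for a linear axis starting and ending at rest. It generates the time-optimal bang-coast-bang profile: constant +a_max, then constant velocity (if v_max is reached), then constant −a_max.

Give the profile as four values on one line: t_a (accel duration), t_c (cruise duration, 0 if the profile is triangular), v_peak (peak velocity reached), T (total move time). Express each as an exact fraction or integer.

vₘ²/aₘ = (91/8)²/(7/2) = 1183/32
2457/32 ≥ 1183/32 ⇒ cruise phase
t_a = (91/8)/(7/2) = 13/4; v_peak = 91/8
d_cruise = 2457/32 − 1183/32 = 637/16; t_c = (637/16)/(91/8) = 7/2
T = 2·13/4 + 7/2 = 10

t_a=13/4 t_c=7/2 v_peak=91/8 T=10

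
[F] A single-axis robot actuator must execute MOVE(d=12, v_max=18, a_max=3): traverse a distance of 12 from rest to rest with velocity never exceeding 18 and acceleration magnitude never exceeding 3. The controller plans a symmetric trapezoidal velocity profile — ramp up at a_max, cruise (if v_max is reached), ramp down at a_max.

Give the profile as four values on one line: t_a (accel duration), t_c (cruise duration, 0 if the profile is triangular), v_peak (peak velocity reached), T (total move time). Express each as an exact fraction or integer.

v_max²/a_max = 18²/3 = 108
12 < 108 → triangular
v_peak = √(12·3) = √36 = 6
t_a = 6/3 = 2; t_c = 0
T = 2·2 = 4

t_a=2 t_c=0 v_peak=6 T=4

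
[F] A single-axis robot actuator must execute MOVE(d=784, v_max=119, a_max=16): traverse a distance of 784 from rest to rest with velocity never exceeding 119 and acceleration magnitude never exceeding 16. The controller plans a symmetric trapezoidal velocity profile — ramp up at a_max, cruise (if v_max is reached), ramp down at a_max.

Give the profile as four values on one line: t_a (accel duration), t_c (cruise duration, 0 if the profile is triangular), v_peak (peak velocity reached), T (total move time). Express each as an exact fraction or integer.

t_a=7 t_c=0 v_peak=112 T=14

vₘ²/aₘ = 119²/16 = 14161/16
784 < 14161/16 → triangular
v_peak = √(784·16) = √12544 = 112
t_a = 112/16 = 7; t_c = 0
T = 2·7 = 14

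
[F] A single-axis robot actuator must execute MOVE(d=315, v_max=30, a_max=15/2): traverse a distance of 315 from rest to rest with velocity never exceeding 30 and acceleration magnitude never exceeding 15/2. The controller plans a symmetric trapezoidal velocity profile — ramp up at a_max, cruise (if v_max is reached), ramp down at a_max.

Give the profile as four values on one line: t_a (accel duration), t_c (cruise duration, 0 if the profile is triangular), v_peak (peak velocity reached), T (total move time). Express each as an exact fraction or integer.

t_a=4 t_c=13/2 v_peak=30 T=29/2

v_max²/a_max = 30²/(15/2) = 120
315 ≥ 120 ⇒ cruise phase
t_a = 30/(15/2) = 4; v_peak = 30
d_cruise = 315 − 120 = 195; t_c = 195/30 = 13/2
T = 2·4 + 13/2 = 29/2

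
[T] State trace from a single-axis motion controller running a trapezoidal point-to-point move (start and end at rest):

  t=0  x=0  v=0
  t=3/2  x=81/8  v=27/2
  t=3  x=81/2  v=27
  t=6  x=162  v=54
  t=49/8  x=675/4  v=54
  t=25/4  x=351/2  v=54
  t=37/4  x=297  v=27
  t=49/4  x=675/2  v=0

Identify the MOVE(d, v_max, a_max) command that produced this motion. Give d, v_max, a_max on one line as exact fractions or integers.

final state: t=49/4, x=675/2, v=0 → d = 675/2
a_max = (27/2−0)/(3/2−0) = 9
max v = 54 over t∈[6,25/4] → v_max = 54
check: 54·(6+1/4) = 675/2 ✓

d=675/2 v_max=54 a_max=9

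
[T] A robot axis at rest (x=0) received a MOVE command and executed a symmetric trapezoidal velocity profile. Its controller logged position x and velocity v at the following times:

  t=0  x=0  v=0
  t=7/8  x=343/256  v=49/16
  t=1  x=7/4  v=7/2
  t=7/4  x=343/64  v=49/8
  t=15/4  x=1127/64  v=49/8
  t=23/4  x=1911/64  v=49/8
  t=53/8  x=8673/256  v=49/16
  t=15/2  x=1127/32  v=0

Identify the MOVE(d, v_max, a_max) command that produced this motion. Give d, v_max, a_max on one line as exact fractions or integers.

final state: t=15/2, x=1127/32, v=0 → d = 1127/32
a_max = (49/16−0)/(7/8−0) = 7/2
max v = 49/8 over t∈[7/4,23/4] → v_max = 49/8
check: 49/8·(7/4+4) = 1127/32 ✓

d=1127/32 v_max=49/8 a_max=7/2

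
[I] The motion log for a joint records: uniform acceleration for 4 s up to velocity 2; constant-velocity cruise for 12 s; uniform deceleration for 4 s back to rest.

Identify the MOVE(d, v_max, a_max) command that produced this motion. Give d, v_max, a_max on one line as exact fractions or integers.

d=32 v_max=2 a_max=1/2

a_max = 2/4 = 1/2
d_a = ½·2·4 = 4; d_c = 2·12 = 24
d = 2·4 + 24 = 32
t_c = 12 > 0 so v_max = 2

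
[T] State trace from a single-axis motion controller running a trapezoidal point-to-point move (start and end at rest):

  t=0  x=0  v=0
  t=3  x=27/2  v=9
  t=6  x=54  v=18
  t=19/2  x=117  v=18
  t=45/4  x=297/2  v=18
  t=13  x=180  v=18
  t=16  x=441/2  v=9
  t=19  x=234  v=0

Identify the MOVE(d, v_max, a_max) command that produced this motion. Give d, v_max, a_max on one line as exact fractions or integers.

d=234 v_max=18 a_max=3

final state: t=19, x=234, v=0 → d = 234
a_max = (9−0)/(3−0) = 3
max v = 18 over t∈[6,13] → v_max = 18
check: 18·(6+7) = 234 ✓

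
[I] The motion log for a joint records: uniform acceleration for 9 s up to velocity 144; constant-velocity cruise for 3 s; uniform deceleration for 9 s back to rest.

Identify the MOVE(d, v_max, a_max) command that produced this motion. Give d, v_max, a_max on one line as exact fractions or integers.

a_max = 144/9 = 16
d_a = ½·144·9 = 648; d_c = 144·3 = 432
d = 2·648 + 432 = 1728
t_c = 3 > 0 so v_max = 144

d=1728 v_max=144 a_max=16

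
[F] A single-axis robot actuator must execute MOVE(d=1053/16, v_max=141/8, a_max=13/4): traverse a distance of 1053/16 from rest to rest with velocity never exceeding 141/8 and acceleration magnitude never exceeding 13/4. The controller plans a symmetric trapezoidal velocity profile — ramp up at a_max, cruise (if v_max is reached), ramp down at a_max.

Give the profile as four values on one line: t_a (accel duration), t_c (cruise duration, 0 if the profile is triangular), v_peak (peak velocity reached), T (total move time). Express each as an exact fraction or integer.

t_a=9/2 t_c=0 v_peak=117/8 T=9

(v_max)²/a_max = (141/8)²/(13/4) = 19881/208
1053/16 < 19881/208 ⇒ no cruise
v_peak = √(1053/16·13/4) = √(13689/64) = 117/8
t_a = (117/8)/(13/4) = 9/2; t_c = 0
T = 2·9/2 = 9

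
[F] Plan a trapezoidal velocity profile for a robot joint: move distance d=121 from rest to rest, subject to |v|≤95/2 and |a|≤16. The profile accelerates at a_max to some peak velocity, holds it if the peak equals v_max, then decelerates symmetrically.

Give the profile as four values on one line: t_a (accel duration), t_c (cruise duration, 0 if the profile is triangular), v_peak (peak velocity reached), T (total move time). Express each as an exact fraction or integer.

t_a=11/4 t_c=0 v_peak=44 T=11/2

v_max²/a_max = (95/2)²/16 = 9025/64
121 < 9025/64 → triangular
v_peak = √(121·16) = √1936 = 44
t_a = 44/16 = 11/4; t_c = 0
T = 2·11/4 = 11/2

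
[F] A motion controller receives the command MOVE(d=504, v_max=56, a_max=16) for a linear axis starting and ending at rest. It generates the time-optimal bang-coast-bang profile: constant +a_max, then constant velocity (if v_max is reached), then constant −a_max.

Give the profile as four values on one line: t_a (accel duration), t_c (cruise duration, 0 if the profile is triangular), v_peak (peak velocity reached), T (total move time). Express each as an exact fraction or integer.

v_max²/a_max = 56²/16 = 196
504 ≥ 196 → trapezoidal
t_a = 56/16 = 7/2; v_peak = 56
d_cruise = 504 − 196 = 308; t_c = 308/56 = 11/2
T = 2·7/2 + 11/2 = 25/2

t_a=7/2 t_c=11/2 v_peak=56 T=25/2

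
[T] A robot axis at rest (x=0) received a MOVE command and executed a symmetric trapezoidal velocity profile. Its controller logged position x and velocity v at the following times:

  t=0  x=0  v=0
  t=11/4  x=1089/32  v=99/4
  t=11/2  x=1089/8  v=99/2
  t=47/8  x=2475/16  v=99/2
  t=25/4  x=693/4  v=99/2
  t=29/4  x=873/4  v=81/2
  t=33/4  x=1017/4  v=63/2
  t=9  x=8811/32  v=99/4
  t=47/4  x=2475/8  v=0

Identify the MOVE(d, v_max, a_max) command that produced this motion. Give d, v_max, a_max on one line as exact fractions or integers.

d=2475/8 v_max=99/2 a_max=9

final state: t=47/4, x=2475/8, v=0 → d = 2475/8
a_max = (99/4−0)/(11/4−0) = 9
max v = 99/2 over t∈[11/2,25/4] → v_max = 99/2
check: 99/2·(11/2+3/4) = 2475/8 ✓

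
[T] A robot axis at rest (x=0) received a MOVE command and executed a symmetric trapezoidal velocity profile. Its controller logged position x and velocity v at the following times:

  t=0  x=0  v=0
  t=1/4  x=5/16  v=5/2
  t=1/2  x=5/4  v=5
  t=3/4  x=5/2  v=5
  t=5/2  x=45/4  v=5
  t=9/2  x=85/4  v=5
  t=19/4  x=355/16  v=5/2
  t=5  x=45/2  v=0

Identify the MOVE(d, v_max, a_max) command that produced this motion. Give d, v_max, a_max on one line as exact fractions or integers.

final state: t=5, x=45/2, v=0 → d = 45/2
a_max = (5/2−0)/(1/4−0) = 10
max v = 5 over t∈[1/2,9/2] → v_max = 5
check: 5·(1/2+4) = 45/2 ✓

d=45/2 v_max=5 a_max=10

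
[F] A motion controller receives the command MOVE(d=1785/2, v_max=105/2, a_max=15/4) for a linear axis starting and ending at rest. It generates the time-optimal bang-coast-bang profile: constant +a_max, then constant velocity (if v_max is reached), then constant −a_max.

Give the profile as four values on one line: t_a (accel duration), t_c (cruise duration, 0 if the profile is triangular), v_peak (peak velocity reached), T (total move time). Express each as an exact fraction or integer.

(v_max)²/a_max = (105/2)²/(15/4) = 735
1785/2 ≥ 735 → trapezoidal
t_a = (105/2)/(15/4) = 14; v_peak = 105/2
d_cruise = 1785/2 − 735 = 315/2; t_c = (315/2)/(105/2) = 3
T = 2·14 + 3 = 31

t_a=14 t_c=3 v_peak=105/2 T=31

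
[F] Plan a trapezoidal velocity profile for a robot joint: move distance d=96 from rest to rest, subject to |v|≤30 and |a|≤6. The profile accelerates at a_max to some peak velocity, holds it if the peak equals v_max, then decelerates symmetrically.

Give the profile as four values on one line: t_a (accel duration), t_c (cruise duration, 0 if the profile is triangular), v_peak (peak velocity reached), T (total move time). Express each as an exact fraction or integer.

(v_max)²/a_max = 30²/6 = 150
96 < 150 ⇒ no cruise
v_peak = √(96·6) = √576 = 24
t_a = 24/6 = 4; t_c = 0
T = 2·4 = 8

t_a=4 t_c=0 v_peak=24 T=8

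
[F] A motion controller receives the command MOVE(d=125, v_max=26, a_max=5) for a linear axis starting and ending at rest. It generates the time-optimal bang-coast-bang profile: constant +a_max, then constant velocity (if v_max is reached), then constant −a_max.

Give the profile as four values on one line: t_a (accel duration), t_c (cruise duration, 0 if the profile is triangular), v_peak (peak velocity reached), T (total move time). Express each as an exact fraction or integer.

t_a=5 t_c=0 v_peak=25 T=10

v_max²/a_max = 26²/5 = 676/5
125 < 676/5 ⇒ no cruise
v_peak = √(125·5) = √625 = 25
t_a = 25/5 = 5; t_c = 0
T = 2·5 = 10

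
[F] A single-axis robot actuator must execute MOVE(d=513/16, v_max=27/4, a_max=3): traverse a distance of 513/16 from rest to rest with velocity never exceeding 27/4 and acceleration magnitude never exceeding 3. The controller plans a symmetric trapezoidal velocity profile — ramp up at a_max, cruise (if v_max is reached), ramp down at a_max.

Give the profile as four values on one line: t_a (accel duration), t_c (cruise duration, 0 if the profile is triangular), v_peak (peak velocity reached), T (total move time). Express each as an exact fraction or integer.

t_a=9/4 t_c=5/2 v_peak=27/4 T=7

(v_max)²/a_max = (27/4)²/3 = 243/16
513/16 ≥ 243/16 so v_max reached
t_a = (27/4)/3 = 9/4; v_peak = 27/4
d_cruise = 513/16 − 243/16 = 135/8; t_c = (135/8)/(27/4) = 5/2
T = 2·9/4 + 5/2 = 7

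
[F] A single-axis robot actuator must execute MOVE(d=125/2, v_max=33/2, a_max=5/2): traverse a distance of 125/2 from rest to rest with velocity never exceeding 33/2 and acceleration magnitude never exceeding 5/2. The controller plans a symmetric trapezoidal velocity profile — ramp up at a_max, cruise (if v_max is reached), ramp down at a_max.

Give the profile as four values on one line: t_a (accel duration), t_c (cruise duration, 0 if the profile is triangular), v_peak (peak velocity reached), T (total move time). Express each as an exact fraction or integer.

t_a=5 t_c=0 v_peak=25/2 T=10

(v_max)²/a_max = (33/2)²/(5/2) = 1089/10
125/2 < 1089/10 → triangular
v_peak = √(125/2·5/2) = √(625/4) = 25/2
t_a = (25/2)/(5/2) = 5; t_c = 0
T = 2·5 = 10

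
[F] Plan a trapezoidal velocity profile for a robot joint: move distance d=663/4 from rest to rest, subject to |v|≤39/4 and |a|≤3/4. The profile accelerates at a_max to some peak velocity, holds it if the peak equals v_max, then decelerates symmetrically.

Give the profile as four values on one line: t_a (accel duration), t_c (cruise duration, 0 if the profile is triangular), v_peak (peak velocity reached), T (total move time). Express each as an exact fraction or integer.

t_a=13 t_c=4 v_peak=39/4 T=30

vₘ²/aₘ = (39/4)²/(3/4) = 507/4
663/4 ≥ 507/4 so v_max reached
t_a = (39/4)/(3/4) = 13; v_peak = 39/4
d_cruise = 663/4 − 507/4 = 39; t_c = 39/(39/4) = 4
T = 2·13 + 4 = 30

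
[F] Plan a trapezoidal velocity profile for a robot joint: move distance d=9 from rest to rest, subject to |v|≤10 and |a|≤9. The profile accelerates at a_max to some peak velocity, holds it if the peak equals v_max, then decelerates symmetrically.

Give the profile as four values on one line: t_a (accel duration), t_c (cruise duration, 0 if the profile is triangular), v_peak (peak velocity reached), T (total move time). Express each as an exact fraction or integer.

v_max²/a_max = 10²/9 = 100/9
9 < 100/9 → triangular
v_peak = √(9·9) = √81 = 9
t_a = 9/9 = 1; t_c = 0
T = 2·1 = 2

t_a=1 t_c=0 v_peak=9 T=2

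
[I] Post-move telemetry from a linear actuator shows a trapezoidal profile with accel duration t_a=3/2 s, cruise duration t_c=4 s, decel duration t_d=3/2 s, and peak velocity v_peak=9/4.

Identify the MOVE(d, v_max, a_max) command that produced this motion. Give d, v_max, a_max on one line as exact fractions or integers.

d=99/8 v_max=9/4 a_max=3/2

a_max = (9/4)/(3/2) = 3/2
d_a = ½·9/4·3/2 = 27/16; d_c = 9/4·4 = 9
d = 2·27/16 + 9 = 99/8
t_c = 4 > 0 so v_max = 9/4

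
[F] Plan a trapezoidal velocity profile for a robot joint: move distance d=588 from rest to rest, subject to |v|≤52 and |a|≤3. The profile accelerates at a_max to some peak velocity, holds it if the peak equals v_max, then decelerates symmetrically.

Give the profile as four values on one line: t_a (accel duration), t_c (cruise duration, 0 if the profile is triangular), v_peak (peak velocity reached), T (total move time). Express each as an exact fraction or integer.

t_a=14 t_c=0 v_peak=42 T=28

v_max²/a_max = 52²/3 = 2704/3
588 < 2704/3 → triangular
v_peak = √(588·3) = √1764 = 42
t_a = 42/3 = 14; t_c = 0
T = 2·14 = 28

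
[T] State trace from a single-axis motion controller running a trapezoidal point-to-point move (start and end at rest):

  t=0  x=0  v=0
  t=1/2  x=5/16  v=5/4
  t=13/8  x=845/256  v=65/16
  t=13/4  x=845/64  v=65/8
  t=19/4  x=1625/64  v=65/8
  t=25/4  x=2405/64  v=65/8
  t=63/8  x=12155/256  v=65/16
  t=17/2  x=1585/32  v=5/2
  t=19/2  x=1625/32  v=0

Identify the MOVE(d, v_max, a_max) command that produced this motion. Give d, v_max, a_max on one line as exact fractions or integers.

final state: t=19/2, x=1625/32, v=0 → d = 1625/32
a_max = (5/4−0)/(1/2−0) = 5/2
max v = 65/8 over t∈[13/4,25/4] → v_max = 65/8
check: 65/8·(13/4+3) = 1625/32 ✓

d=1625/32 v_max=65/8 a_max=5/2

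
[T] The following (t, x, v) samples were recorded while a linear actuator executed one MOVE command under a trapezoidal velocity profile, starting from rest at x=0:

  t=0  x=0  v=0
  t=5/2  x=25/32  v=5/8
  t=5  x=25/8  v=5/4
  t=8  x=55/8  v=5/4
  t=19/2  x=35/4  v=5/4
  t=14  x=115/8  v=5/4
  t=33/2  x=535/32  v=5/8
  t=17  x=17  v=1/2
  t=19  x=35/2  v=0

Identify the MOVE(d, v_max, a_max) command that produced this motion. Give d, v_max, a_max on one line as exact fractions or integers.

d=35/2 v_max=5/4 a_max=1/4

final state: t=19, x=35/2, v=0 → d = 35/2
a_max = (5/8−0)/(5/2−0) = 1/4
max v = 5/4 over t∈[5,14] → v_max = 5/4
check: 5/4·(5+9) = 35/2 ✓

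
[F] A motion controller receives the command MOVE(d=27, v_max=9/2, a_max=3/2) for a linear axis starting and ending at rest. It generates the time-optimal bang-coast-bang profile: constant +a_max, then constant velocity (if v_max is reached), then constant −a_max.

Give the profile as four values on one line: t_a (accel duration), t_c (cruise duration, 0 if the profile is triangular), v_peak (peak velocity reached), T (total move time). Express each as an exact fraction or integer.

t_a=3 t_c=3 v_peak=9/2 T=9

vₘ²/aₘ = (9/2)²/(3/2) = 27/2
27 ≥ 27/2 → trapezoidal
t_a = (9/2)/(3/2) = 3; v_peak = 9/2
d_cruise = 27 − 27/2 = 27/2; t_c = (27/2)/(9/2) = 3
T = 2·3 + 3 = 9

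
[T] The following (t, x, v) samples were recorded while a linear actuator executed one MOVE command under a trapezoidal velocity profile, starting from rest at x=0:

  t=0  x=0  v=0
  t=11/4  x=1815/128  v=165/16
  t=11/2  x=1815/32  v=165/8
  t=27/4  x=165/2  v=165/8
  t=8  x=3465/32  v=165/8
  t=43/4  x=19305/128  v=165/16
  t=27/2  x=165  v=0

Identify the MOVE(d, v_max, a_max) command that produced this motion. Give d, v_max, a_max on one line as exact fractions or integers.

final state: t=27/2, x=165, v=0 → d = 165
a_max = (165/16−0)/(11/4−0) = 15/4
max v = 165/8 over t∈[11/2,8] → v_max = 165/8
check: 165/8·(11/2+5/2) = 165 ✓

d=165 v_max=165/8 a_max=15/4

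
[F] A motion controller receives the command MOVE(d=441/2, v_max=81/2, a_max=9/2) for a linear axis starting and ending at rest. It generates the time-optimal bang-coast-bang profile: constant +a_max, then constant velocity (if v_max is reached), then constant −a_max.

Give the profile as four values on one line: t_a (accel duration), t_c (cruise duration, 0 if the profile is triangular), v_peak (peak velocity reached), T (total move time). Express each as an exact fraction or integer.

t_a=7 t_c=0 v_peak=63/2 T=14

(v_max)²/a_max = (81/2)²/(9/2) = 729/2
441/2 < 729/2 so t_c = 0
v_peak = √(441/2·9/2) = √(3969/4) = 63/2
t_a = (63/2)/(9/2) = 7; t_c = 0
T = 2·7 = 14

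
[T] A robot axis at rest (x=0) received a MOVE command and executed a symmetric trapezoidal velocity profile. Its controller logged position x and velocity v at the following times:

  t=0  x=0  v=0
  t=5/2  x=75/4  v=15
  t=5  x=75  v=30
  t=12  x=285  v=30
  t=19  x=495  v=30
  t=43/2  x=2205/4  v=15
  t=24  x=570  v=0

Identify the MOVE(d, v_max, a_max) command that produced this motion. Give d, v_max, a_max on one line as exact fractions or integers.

final state: t=24, x=570, v=0 → d = 570
a_max = (15−0)/(5/2−0) = 6
max v = 30 over t∈[5,19] → v_max = 30
check: 30·(5+14) = 570 ✓

d=570 v_max=30 a_max=6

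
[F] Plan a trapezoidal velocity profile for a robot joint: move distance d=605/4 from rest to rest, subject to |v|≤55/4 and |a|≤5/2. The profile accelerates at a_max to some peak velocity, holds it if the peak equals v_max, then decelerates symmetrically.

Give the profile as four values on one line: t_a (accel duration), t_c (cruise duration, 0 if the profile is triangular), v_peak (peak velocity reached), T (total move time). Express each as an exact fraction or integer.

t_a=11/2 t_c=11/2 v_peak=55/4 T=33/2

(v_max)²/a_max = (55/4)²/(5/2) = 605/8
605/4 ≥ 605/8 ⇒ cruise phase
t_a = (55/4)/(5/2) = 11/2; v_peak = 55/4
d_cruise = 605/4 − 605/8 = 605/8; t_c = (605/8)/(55/4) = 11/2
T = 2·11/2 + 11/2 = 33/2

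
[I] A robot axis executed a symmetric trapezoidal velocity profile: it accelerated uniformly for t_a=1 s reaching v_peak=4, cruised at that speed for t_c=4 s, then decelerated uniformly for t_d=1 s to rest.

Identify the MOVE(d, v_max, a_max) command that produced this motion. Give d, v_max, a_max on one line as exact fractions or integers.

d=20 v_max=4 a_max=4

a_max = 4/1 = 4
d_a = ½·4·1 = 2; d_c = 4·4 = 16
d = 2·2 + 16 = 20
t_c = 4 > 0 → v_max = v_peak = 4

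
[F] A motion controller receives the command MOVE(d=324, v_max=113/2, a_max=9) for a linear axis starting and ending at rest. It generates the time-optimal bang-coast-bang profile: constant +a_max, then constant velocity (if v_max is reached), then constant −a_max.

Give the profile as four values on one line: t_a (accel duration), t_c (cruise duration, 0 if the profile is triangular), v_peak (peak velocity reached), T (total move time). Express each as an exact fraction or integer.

vₘ²/aₘ = (113/2)²/9 = 12769/36
324 < 12769/36 ⇒ no cruise
v_peak = √(324·9) = √2916 = 54
t_a = 54/9 = 6; t_c = 0
T = 2·6 = 12

t_a=6 t_c=0 v_peak=54 T=12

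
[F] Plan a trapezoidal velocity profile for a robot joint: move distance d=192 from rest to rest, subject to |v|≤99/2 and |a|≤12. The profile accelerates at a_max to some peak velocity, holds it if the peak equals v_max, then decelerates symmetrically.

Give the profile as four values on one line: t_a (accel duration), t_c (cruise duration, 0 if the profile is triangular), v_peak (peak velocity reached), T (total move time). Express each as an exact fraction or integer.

t_a=4 t_c=0 v_peak=48 T=8

v_max²/a_max = (99/2)²/12 = 3267/16
192 < 3267/16 ⇒ no cruise
v_peak = √(192·12) = √2304 = 48
t_a = 48/12 = 4; t_c = 0
T = 2·4 = 8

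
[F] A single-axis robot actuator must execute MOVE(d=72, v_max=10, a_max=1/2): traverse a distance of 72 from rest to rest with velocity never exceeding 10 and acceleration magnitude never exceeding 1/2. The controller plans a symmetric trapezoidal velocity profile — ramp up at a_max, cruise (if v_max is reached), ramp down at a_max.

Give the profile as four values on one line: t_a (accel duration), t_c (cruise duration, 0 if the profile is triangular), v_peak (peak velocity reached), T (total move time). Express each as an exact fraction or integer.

(v_max)²/a_max = 10²/(1/2) = 200
72 < 200 → triangular
v_peak = √(72·1/2) = √36 = 6
t_a = 6/(1/2) = 12; t_c = 0
T = 2·12 = 24

t_a=12 t_c=0 v_peak=6 T=24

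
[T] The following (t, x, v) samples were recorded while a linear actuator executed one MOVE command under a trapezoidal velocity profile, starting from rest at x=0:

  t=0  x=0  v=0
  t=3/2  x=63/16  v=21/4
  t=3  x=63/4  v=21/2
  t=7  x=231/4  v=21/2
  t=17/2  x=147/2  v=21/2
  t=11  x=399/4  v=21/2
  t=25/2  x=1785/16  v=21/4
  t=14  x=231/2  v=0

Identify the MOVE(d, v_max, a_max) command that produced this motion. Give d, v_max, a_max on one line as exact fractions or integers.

final state: t=14, x=231/2, v=0 → d = 231/2
a_max = (21/4−0)/(3/2−0) = 7/2
max v = 21/2 over t∈[3,11] → v_max = 21/2
check: 21/2·(3+8) = 231/2 ✓

d=231/2 v_max=21/2 a_max=7/2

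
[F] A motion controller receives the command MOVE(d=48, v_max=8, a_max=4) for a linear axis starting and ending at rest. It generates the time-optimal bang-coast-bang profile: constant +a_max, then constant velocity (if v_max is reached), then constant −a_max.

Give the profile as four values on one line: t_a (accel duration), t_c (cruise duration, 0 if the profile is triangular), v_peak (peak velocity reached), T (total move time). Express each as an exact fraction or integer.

t_a=2 t_c=4 v_peak=8 T=8

vₘ²/aₘ = 8²/4 = 16
48 ≥ 16 ⇒ cruise phase
t_a = 8/4 = 2; v_peak = 8
d_cruise = 48 − 16 = 32; t_c = 32/8 = 4
T = 2·2 + 4 = 8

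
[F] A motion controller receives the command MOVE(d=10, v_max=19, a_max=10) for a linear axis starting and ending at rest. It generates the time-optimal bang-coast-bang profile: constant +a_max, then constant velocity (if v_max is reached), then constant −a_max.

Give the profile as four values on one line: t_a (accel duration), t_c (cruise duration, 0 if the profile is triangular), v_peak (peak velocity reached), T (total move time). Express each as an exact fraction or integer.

(v_max)²/a_max = 19²/10 = 361/10
10 < 361/10 ⇒ no cruise
v_peak = √(10·10) = √100 = 10
t_a = 10/10 = 1; t_c = 0
T = 2·1 = 2

t_a=1 t_c=0 v_peak=10 T=2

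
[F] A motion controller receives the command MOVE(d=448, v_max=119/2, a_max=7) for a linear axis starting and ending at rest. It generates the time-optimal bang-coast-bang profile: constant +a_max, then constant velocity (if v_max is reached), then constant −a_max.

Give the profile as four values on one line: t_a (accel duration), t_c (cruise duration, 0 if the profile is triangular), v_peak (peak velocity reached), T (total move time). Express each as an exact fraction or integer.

v_max²/a_max = (119/2)²/7 = 2023/4
448 < 2023/4 → triangular
v_peak = √(448·7) = √3136 = 56
t_a = 56/7 = 8; t_c = 0
T = 2·8 = 16

t_a=8 t_c=0 v_peak=56 T=16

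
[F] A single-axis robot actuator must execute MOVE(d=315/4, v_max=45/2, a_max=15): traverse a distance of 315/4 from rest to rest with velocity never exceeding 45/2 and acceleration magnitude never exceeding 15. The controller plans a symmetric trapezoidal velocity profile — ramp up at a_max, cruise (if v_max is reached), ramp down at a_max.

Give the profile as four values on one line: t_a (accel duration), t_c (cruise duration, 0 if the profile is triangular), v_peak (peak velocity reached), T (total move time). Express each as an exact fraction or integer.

vₘ²/aₘ = (45/2)²/15 = 135/4
315/4 ≥ 135/4 ⇒ cruise phase
t_a = (45/2)/15 = 3/2; v_peak = 45/2
d_cruise = 315/4 − 135/4 = 45; t_c = 45/(45/2) = 2
T = 2·3/2 + 2 = 5

t_a=3/2 t_c=2 v_peak=45/2 T=5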